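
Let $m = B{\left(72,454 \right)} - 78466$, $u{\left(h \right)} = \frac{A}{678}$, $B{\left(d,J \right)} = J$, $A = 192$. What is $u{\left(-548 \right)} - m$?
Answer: $\frac{8815388}{113} \approx 78012.0$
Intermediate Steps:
$u{\left(h \right)} = \frac{32}{113}$ ($u{\left(h \right)} = \frac{192}{678} = 192 \cdot \frac{1}{678} = \frac{32}{113}$)
$m = -78012$ ($m = 454 - 78466 = -78012$)
$u{\left(-548 \right)} - m = \frac{32}{113} - -78012 = \frac{32}{113} + 78012 = \frac{8815388}{113}$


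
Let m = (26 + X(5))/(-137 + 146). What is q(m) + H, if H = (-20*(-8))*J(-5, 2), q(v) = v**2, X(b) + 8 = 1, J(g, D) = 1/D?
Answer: 6841/81 ≈ 84.457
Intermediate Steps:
X(b) = -7 (X(b) = -8 + 1 = -7)
m = 19/9 (m = (26 - 7)/(-137 + 146) = 19/9 ≈ 2.1111)
H = 80 (H = -20*(-8)/2 = 160*(1/2) = 80)
q(m) + H = (19/9)**2 + 80 = 361/81 + 80 = 6841/81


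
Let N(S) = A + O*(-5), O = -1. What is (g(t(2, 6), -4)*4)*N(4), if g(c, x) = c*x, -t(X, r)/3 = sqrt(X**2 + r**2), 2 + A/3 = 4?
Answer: 1056*sqrt(10) ≈ 3339.4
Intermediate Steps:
A = 6 (A = -6 + 3*4 = -6 + 12 = 6)
t(X, r) = -3*sqrt(X**2 + r**2)
N(S) = 11 (N(S) = 6 - 1*(-5) = 6 + 5 = 11)
(g(t(2, 6), -4)*4)*N(4) = ((-3*sqrt(2**2 + 6**2)*(-4))*4)*11 = ((-3*sqrt(4 + 36)*(-4))*4)*11 = ((-6*sqrt(10)*(-4))*4)*11 = ((24*sqrt(10))*4)*11 = (96*sqrt(10))*11 = 1056*sqrt(10)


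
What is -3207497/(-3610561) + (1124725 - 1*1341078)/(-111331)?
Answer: 1138249552540/401967366691 ≈ 2.8317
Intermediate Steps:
-3207497/(-3610561) + (1124725 - 1*1341078)/(-111331) = -3207497*(-1/3610561) + (1124725 - 1341078)*(-1/111331) = 3207497/3610561 - 216353*(-1/111331) = 3207497/3610561 + 216353/111331 = 1138249552540/401967366691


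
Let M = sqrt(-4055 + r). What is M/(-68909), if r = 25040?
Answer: -sqrt(20985)/68909 ≈ -0.0021022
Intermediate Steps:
M = sqrt(20985) (M = sqrt(-4055 + 25040) = sqrt(20985) ≈ 144.86)
M/(-68909) = sqrt(20985)/(-68909) = sqrt(20985)*(-1/68909) = -sqrt(20985)/68909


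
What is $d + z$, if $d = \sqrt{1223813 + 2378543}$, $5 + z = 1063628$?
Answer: $1063623 + 2 \sqrt{900589} \approx 1.0655 \cdot 10^{6}$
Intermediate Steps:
$z = 1063623$ ($z = -5 + 1063628 = 1063623$)
$d = 2 \sqrt{900589}$ ($d = \sqrt{3602356} = 2 \sqrt{900589} \approx 1898.0$)
$d + z = 2 \sqrt{900589} + 1063623 = 1063623 + 2 \sqrt{900589}$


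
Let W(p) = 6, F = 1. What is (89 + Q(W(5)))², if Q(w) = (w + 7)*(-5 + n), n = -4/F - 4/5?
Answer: 36864/25 ≈ 1474.6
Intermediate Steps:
n = -24/5 (n = -4/1 - 4/5 = -4*1 - 4*⅕ = -4 - ⅘ = -24/5 ≈ -4.8000)
Q(w) = -343/5 - 49*w/5 (Q(w) = (w + 7)*(-5 - 24/5) = (7 + w)*(-49/5) = -343/5 - 49*w/5)
(89 + Q(W(5)))² = (89 + (-343/5 - 49/5*6))² = (89 + (-343/5 - 294/5))² = (89 - 637/5)² = (-192/5)² = 36864/25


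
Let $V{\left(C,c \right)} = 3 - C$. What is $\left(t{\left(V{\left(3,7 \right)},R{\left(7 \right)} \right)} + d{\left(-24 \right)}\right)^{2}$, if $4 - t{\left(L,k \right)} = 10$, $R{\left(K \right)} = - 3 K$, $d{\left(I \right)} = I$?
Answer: $900$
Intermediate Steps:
$t{\left(L,k \right)} = -6$ ($t{\left(L,k \right)} = 4 - 10 = -6$)
$\left(t{\left(V{\left(3,7 \right)},R{\left(7 \right)} \right)} + d{\left(-24 \right)}\right)^{2} = \left(-6 - 24\right)^{2} = \left(-30\right)^{2} = 900$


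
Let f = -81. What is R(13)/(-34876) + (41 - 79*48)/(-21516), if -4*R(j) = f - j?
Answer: 5923375/34108728 ≈ 0.17366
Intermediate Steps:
R(j) = 81/4 + j/4 (R(j) = -(-81 - j)/4 = 81/4 + j/4)
R(13)/(-34876) + (41 - 79*48)/(-21516) = (81/4 + (1/4)*13)/(-34876) + (41 - 79*48)/(-21516) = (81/4 + 13/4)*(-1/34876) + (41 - 3792)*(-1/21516) = (47/2)*(-1/34876) - 3751*(-1/21516) = -47/69752 + 341/1956 = 5923375/34108728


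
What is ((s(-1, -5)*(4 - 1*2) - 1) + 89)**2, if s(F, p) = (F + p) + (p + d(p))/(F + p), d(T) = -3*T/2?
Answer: 203401/36 ≈ 5650.0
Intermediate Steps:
d(T) = -3*T/2
s(F, p) = F + p - p/(2*(F + p)) (s(F, p) = (F + p) + (p - 3*p/2)/(F + p) = (F + p) + (-p/2)/(F + p) = (F + p) - p/(2*(F + p)) = F + p - p/(2*(F + p)))
((s(-1, -5)*(4 - 1*2) - 1) + 89)**2 = (((((-1)**2 + (-5)**2 - 1/2*(-5) + 2*(-1)*(-5))/(-1 - 5))*(4 - 1*2) - 1) + 89)**2 = ((((1 + 25 + 5/2 + 10)/(-6))*(4 - 2) - 1) + 89)**2 = ((-1/6*77/2*2 - 1) + 89)**2 = ((-77/12*2 - 1) + 89)**2 = ((-77/6 - 1) + 89)**2 = (-83/6 + 89)**2 = (451/6)**2 = 203401/36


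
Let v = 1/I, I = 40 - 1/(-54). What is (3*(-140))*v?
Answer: -22680/2161 ≈ -10.495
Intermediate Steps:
I = 2161/54 (I = 40 - 1*(-1/54) = 40 + 1/54 = 2161/54 ≈ 40.018)
v = 54/2161 (v = 1/(2161/54) = 54/2161 ≈ 0.024988)
(3*(-140))*v = (3*(-140))*(54/2161) = -420*54/2161 = -22680/2161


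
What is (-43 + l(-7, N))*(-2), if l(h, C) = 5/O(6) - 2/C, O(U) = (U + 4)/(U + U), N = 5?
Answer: 374/5 ≈ 74.800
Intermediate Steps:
O(U) = (4 + U)/(2*U) (O(U) = (4 + U)/((2*U)) = (4 + U)*(1/(2*U)) = (4 + U)/(2*U))
l(h, C) = 6 - 2/C (l(h, C) = 5/(((1/2)*(4 + 6)/6)) - 2/C = 5/(((1/2)*(1/6)*10)) - 2/C = 5/(5/6) - 2/C = 5*(6/5) - 2/C = 6 - 2/C)
(-43 + l(-7, N))*(-2) = (-43 + (6 - 2/5))*(-2) = (-43 + 28/5)*(-2) = -187/5*(-2) = 374/5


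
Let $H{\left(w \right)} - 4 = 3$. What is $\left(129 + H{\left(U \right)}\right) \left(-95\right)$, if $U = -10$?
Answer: $-12920$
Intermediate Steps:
$H{\left(w \right)} = 7$ ($H{\left(w \right)} = 4 + 3 = 7$)
$\left(129 + H{\left(U \right)}\right) \left(-95\right) = \left(129 + 7\right) \left(-95\right) = 136 \left(-95\right) = -12920$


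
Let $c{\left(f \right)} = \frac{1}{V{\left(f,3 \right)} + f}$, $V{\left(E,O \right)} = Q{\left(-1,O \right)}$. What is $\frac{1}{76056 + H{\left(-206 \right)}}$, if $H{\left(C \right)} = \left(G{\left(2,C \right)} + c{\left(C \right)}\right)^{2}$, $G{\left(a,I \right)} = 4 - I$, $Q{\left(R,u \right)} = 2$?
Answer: $\frac{41616}{5000326417} \approx 8.3227 \cdot 10^{-6}$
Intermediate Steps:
$V{\left(E,O \right)} = 2$
$c{\left(f \right)} = \frac{1}{2 + f}$
$H{\left(C \right)} = \left(4 + \frac{1}{2 + C} - C\right)^{2}$ ($H{\left(C \right)} = \left(\left(4 - C\right) + \frac{1}{2 + C}\right)^{2} = \left(4 + \frac{1}{2 + C} - C\right)^{2}$)
$\frac{1}{76056 + H{\left(-206 \right)}} = \frac{1}{76056 + \frac{\left(1 + \left(2 - 206\right) \left(4 - -206\right)\right)^{2}}{\left(2 - 206\right)^{2}}} = \frac{1}{76056 + \frac{\left(1 - 204 \left(4 + 206\right)\right)^{2}}{41616}} = \frac{1}{76056 + \left(1 - 42840\right)^{2} \cdot \frac{1}{41616}} = \frac{1}{76056 + \left(-42839\right)^{2} \cdot \frac{1}{41616}} = \frac{1}{76056 + 1835179921 \cdot \frac{1}{41616}} = \frac{1}{76056 + \frac{1835179921}{41616}} = \frac{1}{\frac{5000326417}{41616}} = \frac{41616}{5000326417}$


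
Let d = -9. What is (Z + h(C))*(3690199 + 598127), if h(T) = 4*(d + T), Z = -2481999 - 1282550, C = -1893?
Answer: -16176238939182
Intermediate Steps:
Z = -3764549
h(T) = -36 + 4*T (h(T) = 4*(-9 + T) = -36 + 4*T)
(Z + h(C))*(3690199 + 598127) = (-3764549 + (-36 + 4*(-1893)))*(3690199 + 598127) = (-3764549 + (-36 - 7572))*4288326 = (-3764549 - 7608)*4288326 = -3772157*4288326 = -16176238939182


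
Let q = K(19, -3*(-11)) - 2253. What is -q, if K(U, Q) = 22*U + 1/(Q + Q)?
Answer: 121109/66 ≈ 1835.0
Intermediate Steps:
K(U, Q) = 1/(2*Q) + 22*U (K(U, Q) = 22*U + 1/(2*Q) = 1/(2*Q) + 22*U)
q = -121109/66 (q = (1/(2*((-3*(-11)))) + 22*19) - 2253 = ((½)/33 + 418) - 2253 = ((½)*(1/33) + 418) - 2253 = (1/66 + 418) - 2253 = 27589/66 - 2253 = -121109/66 ≈ -1835.0)
-q = -1*(-121109/66) = 121109/66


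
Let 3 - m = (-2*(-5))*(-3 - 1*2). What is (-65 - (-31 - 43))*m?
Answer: 477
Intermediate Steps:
m = 53 (m = 3 - (-2*(-5))*(-3 - 1*2) = 3 - 10*(-3 - 2) = 3 - 10*(-5) = 3 - 1*(-50) = 3 + 50 = 53)
(-65 - (-31 - 43))*m = (-65 - (-31 - 43))*53 = (-65 - 1*(-74))*53 = (-65 + 74)*53 = 9*53 = 477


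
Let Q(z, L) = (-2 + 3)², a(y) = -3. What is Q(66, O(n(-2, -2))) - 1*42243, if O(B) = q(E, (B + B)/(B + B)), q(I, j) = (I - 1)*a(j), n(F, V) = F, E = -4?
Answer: -42242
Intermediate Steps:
q(I, j) = 3 - 3*I (q(I, j) = (I - 1)*(-3) = (-1 + I)*(-3) = 3 - 3*I)
O(B) = 15 (O(B) = 3 - 3*(-4) = 3 + 12 = 15)
Q(z, L) = 1 (Q(z, L) = 1² = 1)
Q(66, O(n(-2, -2))) - 1*42243 = 1 - 1*42243 = 1 - 42243 = -42242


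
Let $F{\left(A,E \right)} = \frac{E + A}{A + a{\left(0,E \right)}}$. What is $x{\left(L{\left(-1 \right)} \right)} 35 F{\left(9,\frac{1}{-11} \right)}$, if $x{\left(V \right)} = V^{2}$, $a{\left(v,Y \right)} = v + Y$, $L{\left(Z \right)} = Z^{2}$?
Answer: $35$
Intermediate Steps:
$a{\left(v,Y \right)} = Y + v$
$F{\left(A,E \right)} = 1$ ($F{\left(A,E \right)} = \frac{E + A}{A + \left(E + 0\right)} = \frac{A + E}{A + E} = 1$)
$x{\left(L{\left(-1 \right)} \right)} 35 F{\left(9,\frac{1}{-11} \right)} = \left(\left(-1\right)^{2}\right)^{2} \cdot 35 \cdot 1 = 1^{2} \cdot 35 \cdot 1 = 1 \cdot 35 \cdot 1 = 35 \cdot 1 = 35$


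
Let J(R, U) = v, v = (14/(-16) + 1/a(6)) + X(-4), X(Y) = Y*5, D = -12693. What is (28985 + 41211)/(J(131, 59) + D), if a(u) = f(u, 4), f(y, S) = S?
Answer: -561568/101709 ≈ -5.5213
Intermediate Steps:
a(u) = 4
X(Y) = 5*Y
v = -165/8 (v = (14/(-16) + 1/4) + 5*(-4) = (14*(-1/16) + 1*(¼)) - 20 = (-7/8 + ¼) - 20 = -5/8 - 20 = -165/8 ≈ -20.625)
J(R, U) = -165/8
(28985 + 41211)/(J(131, 59) + D) = (28985 + 41211)/(-165/8 - 12693) = 70196/(-101709/8) = 70196*(-8/101709) = -561568/101709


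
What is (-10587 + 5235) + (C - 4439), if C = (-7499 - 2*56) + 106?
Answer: -17296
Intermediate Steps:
C = -7505 (C = (-7499 - 112) + 106 = -7611 + 106 = -7505)
(-10587 + 5235) + (C - 4439) = (-10587 + 5235) + (-7505 - 4439) = -5352 - 11944 = -17296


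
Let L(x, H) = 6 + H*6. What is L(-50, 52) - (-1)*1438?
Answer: 1756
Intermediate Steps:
L(x, H) = 6 + 6*H
L(-50, 52) - (-1)*1438 = (6 + 6*52) - (-1)*1438 = (6 + 312) - 1*(-1438) = 318 + 1438 = 1756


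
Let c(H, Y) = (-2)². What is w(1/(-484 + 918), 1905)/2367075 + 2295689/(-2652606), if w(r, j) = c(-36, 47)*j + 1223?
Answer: -4431294877/5142438450 ≈ -0.86171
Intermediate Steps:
c(H, Y) = 4
w(r, j) = 1223 + 4*j (w(r, j) = 4*j + 1223 = 1223 + 4*j)
w(1/(-484 + 918), 1905)/2367075 + 2295689/(-2652606) = (1223 + 4*1905)/2367075 + 2295689/(-2652606) = (1223 + 7620)*(1/2367075) + 2295689*(-1/2652606) = 8843*(1/2367075) - 208699/241146 = 239/63975 - 208699/241146 = -4431294877/5142438450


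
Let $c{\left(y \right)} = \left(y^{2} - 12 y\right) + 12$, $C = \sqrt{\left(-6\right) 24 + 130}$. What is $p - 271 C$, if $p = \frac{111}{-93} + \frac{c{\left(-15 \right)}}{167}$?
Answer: $\frac{6748}{5177} - 271 i \sqrt{14} \approx 1.3035 - 1014.0 i$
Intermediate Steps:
$C = i \sqrt{14}$ ($C = \sqrt{-144 + 130} = \sqrt{-14} = i \sqrt{14} \approx 3.7417 i$)
$c{\left(y \right)} = 12 + y^{2} - 12 y$
$p = \frac{6748}{5177}$ ($p = \frac{111}{-93} + \frac{12 + \left(-15\right)^{2} - -180}{167} = 111 \left(- \frac{1}{93}\right) + \left(12 + 225 + 180\right) \frac{1}{167} = - \frac{37}{31} + 417 \cdot \frac{1}{167} = - \frac{37}{31} + \frac{417}{167} = \frac{6748}{5177} \approx 1.3035$)
$p - 271 C = \frac{6748}{5177} - 271 i \sqrt{14}$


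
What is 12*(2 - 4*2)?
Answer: -72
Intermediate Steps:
12*(2 - 4*2) = 12*(2 - 8) = 12*(-6) = -72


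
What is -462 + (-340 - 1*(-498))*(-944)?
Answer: -149614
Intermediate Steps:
-462 + (-340 - 1*(-498))*(-944) = -462 + (-340 + 498)*(-944) = -462 + 158*(-944) = -462 - 149152 = -149614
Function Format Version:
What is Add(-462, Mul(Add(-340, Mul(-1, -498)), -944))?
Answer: -149614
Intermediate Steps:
Add(-462, Mul(Add(-340, Mul(-1, -498)), -944)) = Add(-462, Mul(Add(-340, 498), -944)) = Add(-462, Mul(158, -944)) = Add(-462, -149152) = -149614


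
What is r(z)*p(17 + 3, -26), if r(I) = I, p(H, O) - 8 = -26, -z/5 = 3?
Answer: 270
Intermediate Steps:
z = -15 (z = -5*3 = -15)
p(H, O) = -18 (p(H, O) = 8 - 26 = -18)
r(z)*p(17 + 3, -26) = -15*(-18) = 270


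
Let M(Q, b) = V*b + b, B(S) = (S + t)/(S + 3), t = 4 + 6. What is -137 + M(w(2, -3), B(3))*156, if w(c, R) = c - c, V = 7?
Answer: 2567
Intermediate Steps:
t = 10
B(S) = (10 + S)/(3 + S) (B(S) = (S + 10)/(S + 3) = (10 + S)/(3 + S))
w(c, R) = 0
M(Q, b) = 8*b (M(Q, b) = 7*b + b = 8*b)
-137 + M(w(2, -3), B(3))*156 = -137 + (8*((10 + 3)/(3 + 3)))*156 = -137 + (8*(13/6))*156 = -137 + (52/3)*156 = -137 + 2704 = 2567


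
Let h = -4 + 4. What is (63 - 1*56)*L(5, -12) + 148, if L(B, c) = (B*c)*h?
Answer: 148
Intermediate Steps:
h = 0
L(B, c) = 0 (L(B, c) = (B*c)*0 = 0)
(63 - 1*56)*L(5, -12) + 148 = (63 - 1*56)*0 + 148 = (63 - 56)*0 + 148 = 7*0 + 148 = 0 + 148 = 148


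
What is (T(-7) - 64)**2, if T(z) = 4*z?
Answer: 8464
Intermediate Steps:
(T(-7) - 64)**2 = (4*(-7) - 64)**2 = (-28 - 64)**2 = (-92)**2 = 8464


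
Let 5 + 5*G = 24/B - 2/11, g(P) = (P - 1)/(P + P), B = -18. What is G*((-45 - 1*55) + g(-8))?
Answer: 68413/528 ≈ 129.57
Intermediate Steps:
g(P) = (-1 + P)/(2*P) (g(P) = (-1 + P)/((2*P)) = (-1 + P)*(1/(2*P)) = (-1 + P)/(2*P))
G = -43/33 (G = -1 + (24/(-18) - 2/11)/5 = -1 + (24*(-1/18) - 2*1/11)/5 = -1 + (-4/3 - 2/11)/5 = -1 + (⅕)*(-50/33) = -1 - 10/33 = -43/33 ≈ -1.3030)
G*((-45 - 1*55) + g(-8)) = -43*((-45 - 1*55) + (½)*(-1 - 8)/(-8))/33 = -43*((-45 - 55) + (½)*(-⅛)*(-9))/33 = -43*(-100 + 9/16)/33 = -43/33*(-1591/16) = 68413/528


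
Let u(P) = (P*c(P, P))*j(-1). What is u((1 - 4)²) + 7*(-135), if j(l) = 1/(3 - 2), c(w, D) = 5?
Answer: -900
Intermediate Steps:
j(l) = 1 (j(l) = 1/1 = 1)
u(P) = 5*P (u(P) = (P*5)*1 = (5*P)*1 = 5*P)
u((1 - 4)²) + 7*(-135) = 5*(1 - 4)² + 7*(-135) = 5*(-3)² - 945 = 5*9 - 945 = 45 - 945 = -900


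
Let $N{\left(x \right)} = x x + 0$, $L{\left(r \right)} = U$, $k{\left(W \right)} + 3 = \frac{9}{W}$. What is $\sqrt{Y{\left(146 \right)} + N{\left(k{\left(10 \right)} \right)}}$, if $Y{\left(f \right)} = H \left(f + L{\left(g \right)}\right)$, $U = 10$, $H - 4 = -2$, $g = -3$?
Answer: $\frac{\sqrt{31641}}{10} \approx 17.788$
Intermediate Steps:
$k{\left(W \right)} = -3 + \frac{9}{W}$
$H = 2$ ($H = 4 - 2 = 2$)
$L{\left(r \right)} = 10$
$Y{\left(f \right)} = 20 + 2 f$ ($Y{\left(f \right)} = 2 \left(f + 10\right) = 2 \left(10 + f\right) = 20 + 2 f$)
$N{\left(x \right)} = x^{2}$ ($N{\left(x \right)} = x^{2} + 0 = x^{2}$)
$\sqrt{Y{\left(146 \right)} + N{\left(k{\left(10 \right)} \right)}} = \sqrt{\left(20 + 2 \cdot 146\right) + \left(-3 + \frac{9}{10}\right)^{2}} = \sqrt{\left(20 + 292\right) + \left(-3 + 9 \cdot \frac{1}{10}\right)^{2}} = \sqrt{312 + \left(-3 + \frac{9}{10}\right)^{2}} = \sqrt{312 + \left(- \frac{21}{10}\right)^{2}} = \sqrt{312 + \frac{441}{100}} = \sqrt{\frac{31641}{100}} = \frac{\sqrt{31641}}{10}$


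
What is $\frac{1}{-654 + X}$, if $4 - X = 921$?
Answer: $- \frac{1}{1571} \approx -0.00063654$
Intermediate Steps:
$X = -917$ ($X = 4 - 921 = -917$)
$\frac{1}{-654 + X} = \frac{1}{-654 - 917} = \frac{1}{-1571} = - \frac{1}{1571}$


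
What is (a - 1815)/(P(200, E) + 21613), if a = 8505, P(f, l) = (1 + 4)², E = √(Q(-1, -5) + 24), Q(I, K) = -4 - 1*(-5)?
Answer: 3345/10819 ≈ 0.30918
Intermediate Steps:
Q(I, K) = 1 (Q(I, K) = -4 + 5 = 1)
E = 5 (E = √(1 + 24) = √25 = 5)
P(f, l) = 25 (P(f, l) = 5² = 25)
(a - 1815)/(P(200, E) + 21613) = (8505 - 1815)/(25 + 21613) = 6690/21638 = 6690*(1/21638) = 3345/10819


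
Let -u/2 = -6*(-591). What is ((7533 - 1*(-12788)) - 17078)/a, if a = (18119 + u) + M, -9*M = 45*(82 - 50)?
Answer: 3243/10867 ≈ 0.29843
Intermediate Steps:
M = -160 (M = -5*(82 - 50) = -5*32 = -⅑*1440 = -160)
u = -7092 (u = -(-12)*(-591) = -2*3546 = -7092)
a = 10867 (a = (18119 - 7092) - 160 = 11027 - 160 = 10867)
((7533 - 1*(-12788)) - 17078)/a = ((7533 - 1*(-12788)) - 17078)/10867 = ((7533 + 12788) - 17078)*(1/10867) = (20321 - 17078)*(1/10867) = 3243*(1/10867) = 3243/10867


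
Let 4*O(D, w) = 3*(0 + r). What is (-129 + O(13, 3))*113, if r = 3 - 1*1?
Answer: -28815/2 ≈ -14408.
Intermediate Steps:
r = 2 (r = 3 - 1 = 2)
O(D, w) = 3/2 (O(D, w) = (3*(0 + 2))/4 = (3*2)/4 = (1/4)*6 = 3/2)
(-129 + O(13, 3))*113 = (-129 + 3/2)*113 = -255/2*113 = -28815/2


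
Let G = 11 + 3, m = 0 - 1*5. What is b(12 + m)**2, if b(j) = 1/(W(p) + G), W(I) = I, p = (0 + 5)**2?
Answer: 1/1521 ≈ 0.00065746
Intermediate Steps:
m = -5 (m = 0 - 5 = -5)
p = 25 (p = 5**2 = 25)
G = 14
b(j) = 1/39 (b(j) = 1/(25 + 14) = 1/39)
b(12 + m)**2 = (1/39)**2 = 1/1521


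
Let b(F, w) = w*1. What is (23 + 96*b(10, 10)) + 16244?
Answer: 17227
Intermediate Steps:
b(F, w) = w
(23 + 96*b(10, 10)) + 16244 = (23 + 96*10) + 16244 = (23 + 960) + 16244 = 983 + 16244 = 17227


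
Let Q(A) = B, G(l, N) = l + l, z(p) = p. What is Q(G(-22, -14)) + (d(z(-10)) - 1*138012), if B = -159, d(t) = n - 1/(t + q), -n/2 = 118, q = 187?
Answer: -24498040/177 ≈ -1.3841e+5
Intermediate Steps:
n = -236 (n = -2*118 = -236)
G(l, N) = 2*l
d(t) = -236 - 1/(187 + t) (d(t) = -236 - 1/(t + 187) = -236 - 1/(187 + t))
Q(A) = -159
Q(G(-22, -14)) + (d(z(-10)) - 1*138012) = -159 + ((-44133 - 236*(-10))/(187 - 10) - 1*138012) = -159 + ((-44133 + 2360)/177 - 138012) = -159 + ((1/177)*(-41773) - 138012) = -159 + (-41773/177 - 138012) = -159 - 24469897/177 = -24498040/177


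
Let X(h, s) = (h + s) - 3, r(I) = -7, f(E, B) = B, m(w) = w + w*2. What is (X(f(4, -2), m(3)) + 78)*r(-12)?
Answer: -574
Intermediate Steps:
m(w) = 3*w (m(w) = w + 2*w = 3*w)
X(h, s) = -3 + h + s
(X(f(4, -2), m(3)) + 78)*r(-12) = ((-3 - 2 + 3*3) + 78)*(-7) = ((-3 - 2 + 9) + 78)*(-7) = (4 + 78)*(-7) = 82*(-7) = -574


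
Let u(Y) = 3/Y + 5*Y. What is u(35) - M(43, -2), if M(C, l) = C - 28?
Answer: 5603/35 ≈ 160.09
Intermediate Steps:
M(C, l) = -28 + C
u(35) - M(43, -2) = (3/35 + 5*35) - (-28 + 43) = (3*(1/35) + 175) - 1*15 = (3/35 + 175) - 15 = 6128/35 - 15 = 5603/35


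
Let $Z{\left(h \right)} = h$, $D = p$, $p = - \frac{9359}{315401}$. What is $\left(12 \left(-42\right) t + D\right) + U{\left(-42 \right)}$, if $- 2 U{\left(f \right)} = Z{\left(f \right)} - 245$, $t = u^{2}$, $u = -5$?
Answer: $- \frac{7857603831}{630802} \approx -12457.0$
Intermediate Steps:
$t = 25$ ($t = \left(-5\right)^{2} = 25$)
$p = - \frac{9359}{315401}$ ($p = \left(-9359\right) \frac{1}{315401} = - \frac{9359}{315401} \approx -0.029673$)
$D = - \frac{9359}{315401} \approx -0.029673$
$U{\left(f \right)} = \frac{245}{2} - \frac{f}{2}$ ($U{\left(f \right)} = - \frac{f - 245}{2} = - \frac{-245 + f}{2} = \frac{245}{2} - \frac{f}{2}$)
$\left(12 \left(-42\right) t + D\right) + U{\left(-42 \right)} = \left(12 \left(-42\right) 25 - \frac{9359}{315401}\right) + \left(\frac{245}{2} - -21\right) = \left(\left(-504\right) 25 - \frac{9359}{315401}\right) + \left(\frac{245}{2} + 21\right) = \left(-12600 - \frac{9359}{315401}\right) + \frac{287}{2} = - \frac{3974061959}{315401} + \frac{287}{2} = - \frac{7857603831}{630802}$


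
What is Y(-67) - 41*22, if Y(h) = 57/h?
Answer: -60491/67 ≈ -902.85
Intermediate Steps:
Y(-67) - 41*22 = 57/(-67) - 41*22 = 57*(-1/67) - 1*902 = -57/67 - 902 = -60491/67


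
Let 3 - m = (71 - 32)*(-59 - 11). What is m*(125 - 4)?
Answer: 330693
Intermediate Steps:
m = 2733 (m = 3 - (71 - 32)*(-59 - 11) = 3 - 39*(-70) = 3 - 1*(-2730) = 3 + 2730 = 2733)
m*(125 - 4) = 2733*(125 - 4) = 2733*121 = 330693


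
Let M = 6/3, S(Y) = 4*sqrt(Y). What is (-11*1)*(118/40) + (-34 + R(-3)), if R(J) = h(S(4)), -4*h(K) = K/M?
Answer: -1349/20 ≈ -67.450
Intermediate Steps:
M = 2 (M = 6*(1/3) = 2)
h(K) = -K/8 (h(K) = -K/(4*2) = -K/8)
R(J) = -1 (R(J) = -sqrt(4)/2 = -2/2 = -1/8*8 = -1)
(-11*1)*(118/40) + (-34 + R(-3)) = (-11*1)*(118/40) + (-34 - 1) = -1298/40 - 35 = -11*59/20 - 35 = -649/20 - 35 = -1349/20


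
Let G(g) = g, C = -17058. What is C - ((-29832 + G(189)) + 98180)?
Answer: -85595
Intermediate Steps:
C - ((-29832 + G(189)) + 98180) = -17058 - ((-29832 + 189) + 98180) = -17058 - (-29643 + 98180) = -17058 - 1*68537 = -17058 - 68537 = -85595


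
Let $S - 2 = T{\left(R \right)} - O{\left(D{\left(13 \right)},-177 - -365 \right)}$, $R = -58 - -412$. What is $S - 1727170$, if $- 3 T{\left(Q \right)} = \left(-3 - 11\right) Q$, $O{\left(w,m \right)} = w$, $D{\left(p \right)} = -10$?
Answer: $-1725506$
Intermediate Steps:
$R = 354$ ($R = -58 + 412 = 354$)
$T{\left(Q \right)} = \frac{14 Q}{3}$ ($T{\left(Q \right)} = - \frac{\left(-3 - 11\right) Q}{3} = - \frac{\left(-14\right) Q}{3} = \frac{14 Q}{3}$)
$S = 1664$ ($S = 2 + \left(\frac{14}{3} \cdot 354 - -10\right) = 2 + \left(1652 + 10\right) = 2 + 1662 = 1664$)
$S - 1727170 = 1664 - 1727170 = -1725506$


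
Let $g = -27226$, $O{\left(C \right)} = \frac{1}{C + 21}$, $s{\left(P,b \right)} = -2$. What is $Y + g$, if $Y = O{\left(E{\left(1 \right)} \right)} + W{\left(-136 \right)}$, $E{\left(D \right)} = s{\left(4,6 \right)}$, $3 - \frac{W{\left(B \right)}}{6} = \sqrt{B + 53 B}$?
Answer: $- \frac{516951}{19} - 72 i \sqrt{51} \approx -27208.0 - 514.18 i$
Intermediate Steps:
$W{\left(B \right)} = 18 - 18 \sqrt{6} \sqrt{B}$ ($W{\left(B \right)} = 18 - 6 \sqrt{B + 53 B} = 18 - 6 \sqrt{54 B} = 18 - 6 \cdot 3 \sqrt{6} \sqrt{B} = 18 - 18 \sqrt{6} \sqrt{B}$)
$E{\left(D \right)} = -2$
$O{\left(C \right)} = \frac{1}{21 + C}$
$Y = \frac{343}{19} - 72 i \sqrt{51}$ ($Y = \frac{1}{21 - 2} + \left(18 - 18 \sqrt{6} \sqrt{-136}\right) = \frac{1}{19} + \left(18 - 18 \sqrt{6} \cdot 2 i \sqrt{34}\right) = \frac{1}{19} + \left(18 - 72 i \sqrt{51}\right) = \frac{343}{19} - 72 i \sqrt{51} \approx 18.053 - 514.18 i$)
$Y + g = \left(\frac{343}{19} - 72 i \sqrt{51}\right) - 27226 = - \frac{516951}{19} - 72 i \sqrt{51}$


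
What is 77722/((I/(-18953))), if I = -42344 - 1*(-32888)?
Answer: 736532533/4728 ≈ 1.5578e+5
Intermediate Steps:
I = -9456 (I = -42344 + 32888 = -9456)
77722/((I/(-18953))) = 77722/((-9456/(-18953))) = 77722/((-9456*(-1/18953))) = 77722/(9456/18953) = 77722*(18953/9456) = 736532533/4728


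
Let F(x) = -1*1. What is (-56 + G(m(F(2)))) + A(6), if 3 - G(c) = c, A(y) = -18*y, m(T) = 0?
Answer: -161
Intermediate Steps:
F(x) = -1
G(c) = 3 - c
(-56 + G(m(F(2)))) + A(6) = (-56 + (3 - 1*0)) - 18*6 = (-56 + (3 + 0)) - 108 = (-56 + 3) - 108 = -53 - 108 = -161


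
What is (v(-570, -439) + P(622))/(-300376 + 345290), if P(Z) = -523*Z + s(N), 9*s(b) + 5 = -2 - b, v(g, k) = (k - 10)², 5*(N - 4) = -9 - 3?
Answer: -2783384/1010565 ≈ -2.7543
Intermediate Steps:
N = 8/5 (N = 4 + (-9 - 3)/5 = 4 + (⅕)*(-12) = 4 - 12/5 = 8/5 ≈ 1.6000)
v(g, k) = (-10 + k)²
s(b) = -7/9 - b/9 (s(b) = -5/9 + (-2 - b)/9 = -5/9 + (-2/9 - b/9) = -7/9 - b/9)
P(Z) = -43/45 - 523*Z (P(Z) = -523*Z + (-7/9 - ⅑*8/5) = -523*Z + (-7/9 - 8/45) = -523*Z - 43/45 = -43/45 - 523*Z)
(v(-570, -439) + P(622))/(-300376 + 345290) = ((-10 - 439)² + (-43/45 - 523*622))/(-300376 + 345290) = ((-449)² + (-43/45 - 325306))/44914 = (201601 - 14638813/45)*(1/44914) = -5566768/45*1/44914 = -2783384/1010565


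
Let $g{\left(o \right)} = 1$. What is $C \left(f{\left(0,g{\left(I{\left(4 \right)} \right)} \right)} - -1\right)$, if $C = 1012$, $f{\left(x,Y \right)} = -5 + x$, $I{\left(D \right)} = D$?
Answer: $-4048$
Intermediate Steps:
$C \left(f{\left(0,g{\left(I{\left(4 \right)} \right)} \right)} - -1\right) = 1012 \left(\left(-5 + 0\right) - -1\right) = 1012 \left(-5 + 1\right) = 1012 \left(-4\right) = -4048$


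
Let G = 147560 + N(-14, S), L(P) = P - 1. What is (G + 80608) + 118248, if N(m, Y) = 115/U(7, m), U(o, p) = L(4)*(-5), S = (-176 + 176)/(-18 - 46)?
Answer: 1039225/3 ≈ 3.4641e+5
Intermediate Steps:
L(P) = -1 + P
S = 0 (S = 0/(-64) = 0*(-1/64) = 0)
U(o, p) = -15 (U(o, p) = (-1 + 4)*(-5) = 3*(-5) = -15)
N(m, Y) = -23/3 (N(m, Y) = 115/(-15) = 115*(-1/15) = -23/3)
G = 442657/3 (G = 147560 - 23/3 = 442657/3 ≈ 1.4755e+5)
(G + 80608) + 118248 = (442657/3 + 80608) + 118248 = 684481/3 + 118248 = 1039225/3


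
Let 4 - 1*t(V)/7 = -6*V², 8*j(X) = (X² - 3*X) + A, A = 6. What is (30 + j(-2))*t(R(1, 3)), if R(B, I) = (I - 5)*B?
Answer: 6272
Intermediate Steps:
R(B, I) = B*(-5 + I) (R(B, I) = (-5 + I)*B = B*(-5 + I))
j(X) = ¾ - 3*X/8 + X²/8 (j(X) = ((X² - 3*X) + 6)/8 = (6 + X² - 3*X)/8 = ¾ - 3*X/8 + X²/8)
t(V) = 28 + 42*V² (t(V) = 28 - (-42)*V² = 28 + 42*V²)
(30 + j(-2))*t(R(1, 3)) = (30 + (¾ - 3/8*(-2) + (⅛)*(-2)²))*(28 + 42*(1*(-5 + 3))²) = (30 + (¾ + ¾ + (⅛)*4))*(28 + 42*(1*(-2))²) = (30 + (¾ + ¾ + ½))*(28 + 42*(-2)²) = (30 + 2)*(28 + 42*4) = 32*(28 + 168) = 32*196 = 6272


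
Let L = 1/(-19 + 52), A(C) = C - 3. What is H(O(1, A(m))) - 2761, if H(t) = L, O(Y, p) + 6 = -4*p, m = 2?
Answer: -91112/33 ≈ -2761.0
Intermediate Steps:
A(C) = -3 + C
O(Y, p) = -6 - 4*p
L = 1/33 ≈ 0.030303
H(t) = 1/33
H(O(1, A(m))) - 2761 = 1/33 - 2761 = -91112/33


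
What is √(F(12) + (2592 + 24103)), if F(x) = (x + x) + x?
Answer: √26731 ≈ 163.50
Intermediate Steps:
F(x) = 3*x (F(x) = 2*x + x = 3*x)
√(F(12) + (2592 + 24103)) = √(3*12 + (2592 + 24103)) = √(36 + 26695) = √26731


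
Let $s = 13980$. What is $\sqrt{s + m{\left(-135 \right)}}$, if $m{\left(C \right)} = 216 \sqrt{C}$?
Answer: $2 \sqrt{3495 + 162 i \sqrt{15}} \approx 118.71 + 10.571 i$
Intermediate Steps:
$\sqrt{s + m{\left(-135 \right)}} = \sqrt{13980 + 216 \sqrt{-135}} = \sqrt{13980 + 216 \cdot 3 i \sqrt{15}} = \sqrt{13980 + 648 i \sqrt{15}}$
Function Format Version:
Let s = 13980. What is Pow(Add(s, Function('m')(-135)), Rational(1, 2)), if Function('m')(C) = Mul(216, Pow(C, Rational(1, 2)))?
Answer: Mul(2, Pow(Add(3495, Mul(162, I, Pow(15, Rational(1, 2)))), Rational(1, 2))) ≈ Add(118.71, Mul(10.571, I))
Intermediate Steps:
Pow(Add(s, Function('m')(-135)), Rational(1, 2)) = Pow(Add(13980, Mul(216, Pow(-135, Rational(1, 2)))), Rational(1, 2)) = Pow(Add(13980, Mul(216, Mul(3, I, Pow(15, Rational(1, 2))))), Rational(1, 2)) = Pow(Add(13980, Mul(648, I, Pow(15, Rational(1, 2)))), Rational(1, 2))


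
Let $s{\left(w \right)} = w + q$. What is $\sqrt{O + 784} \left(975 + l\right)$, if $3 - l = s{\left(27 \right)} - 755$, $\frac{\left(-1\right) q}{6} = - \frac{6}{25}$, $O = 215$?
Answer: $\frac{127842 \sqrt{111}}{25} \approx 53876.0$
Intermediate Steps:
$q = \frac{36}{25}$ ($q = - 6 \left(- \frac{6}{25}\right) = - 6 \left(\left(-6\right) \frac{1}{25}\right) = \left(-6\right) \left(- \frac{6}{25}\right) = \frac{36}{25} \approx 1.44$)
$s{\left(w \right)} = \frac{36}{25} + w$ ($s{\left(w \right)} = w + \frac{36}{25} = \frac{36}{25} + w$)
$l = \frac{18239}{25}$ ($l = 3 - \left(\left(\frac{36}{25} + 27\right) - 755\right) = 3 - \left(\frac{711}{25} - 755\right) = 3 - - \frac{18164}{25} = 3 + \frac{18164}{25} = \frac{18239}{25} \approx 729.56$)
$\sqrt{O + 784} \left(975 + l\right) = \sqrt{215 + 784} \left(975 + \frac{18239}{25}\right) = \sqrt{999} \cdot \frac{42614}{25} = 3 \sqrt{111} \cdot \frac{42614}{25} = \frac{127842 \sqrt{111}}{25}$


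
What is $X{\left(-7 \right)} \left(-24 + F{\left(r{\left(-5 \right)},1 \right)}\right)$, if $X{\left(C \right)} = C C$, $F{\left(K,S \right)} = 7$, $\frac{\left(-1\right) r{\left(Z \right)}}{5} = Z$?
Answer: $-833$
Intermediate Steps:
$r{\left(Z \right)} = - 5 Z$
$X{\left(C \right)} = C^{2}$
$X{\left(-7 \right)} \left(-24 + F{\left(r{\left(-5 \right)},1 \right)}\right) = \left(-7\right)^{2} \left(-24 + 7\right) = 49 \left(-17\right) = -833$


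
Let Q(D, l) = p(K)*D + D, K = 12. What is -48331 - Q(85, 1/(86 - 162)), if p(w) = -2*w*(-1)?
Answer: -50456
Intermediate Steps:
p(w) = 2*w
Q(D, l) = 25*D (Q(D, l) = (2*12)*D + D = 24*D + D = 25*D)
-48331 - Q(85, 1/(86 - 162)) = -48331 - 25*85 = -48331 - 1*2125 = -48331 - 2125 = -50456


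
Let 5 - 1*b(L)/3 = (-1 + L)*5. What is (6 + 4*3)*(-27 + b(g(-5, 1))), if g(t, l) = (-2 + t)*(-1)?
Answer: -1836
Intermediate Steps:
g(t, l) = 2 - t
b(L) = 30 - 15*L (b(L) = 15 - 3*(-1 + L)*5 = 15 - 3*(-5 + 5*L) = 15 + (15 - 15*L) = 30 - 15*L)
(6 + 4*3)*(-27 + b(g(-5, 1))) = (6 + 4*3)*(-27 + (30 - 15*(2 - 1*(-5)))) = (6 + 12)*(-27 + (30 - 15*(2 + 5))) = 18*(-27 + (30 - 15*7)) = 18*(-27 + (30 - 105)) = 18*(-27 - 75) = 18*(-102) = -1836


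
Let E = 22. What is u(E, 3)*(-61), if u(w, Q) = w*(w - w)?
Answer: 0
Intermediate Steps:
u(w, Q) = 0 (u(w, Q) = w*0 = 0)
u(E, 3)*(-61) = 0*(-61) = 0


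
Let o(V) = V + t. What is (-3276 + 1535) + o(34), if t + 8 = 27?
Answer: -1688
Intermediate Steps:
t = 19 (t = -8 + 27 = 19)
o(V) = 19 + V (o(V) = V + 19 = 19 + V)
(-3276 + 1535) + o(34) = (-3276 + 1535) + (19 + 34) = -1741 + 53 = -1688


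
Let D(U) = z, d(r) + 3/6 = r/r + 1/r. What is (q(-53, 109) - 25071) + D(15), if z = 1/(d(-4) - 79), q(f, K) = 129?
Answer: -7856734/315 ≈ -24942.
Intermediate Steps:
d(r) = ½ + 1/r (d(r) = -½ + (r/r + 1/r) = -½ + (1 + 1/r) = ½ + 1/r)
z = -4/315 (z = 1/((½)*(2 - 4)/(-4) - 79) = 1/((½)*(-¼)*(-2) - 79) = 1/(¼ - 79) = 1/(-315/4) = -4/315 ≈ -0.012698)
D(U) = -4/315
(q(-53, 109) - 25071) + D(15) = (129 - 25071) - 4/315 = -24942 - 4/315 = -7856734/315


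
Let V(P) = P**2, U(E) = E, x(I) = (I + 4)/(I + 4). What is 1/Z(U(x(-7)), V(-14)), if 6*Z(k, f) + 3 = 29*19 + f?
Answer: 1/124 ≈ 0.0080645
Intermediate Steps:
x(I) = 1 (x(I) = (4 + I)/(4 + I) = 1)
Z(k, f) = 274/3 + f/6 (Z(k, f) = -1/2 + (29*19 + f)/6 = -1/2 + (551 + f)/6 = -1/2 + (551/6 + f/6) = 274/3 + f/6)
1/Z(U(x(-7)), V(-14)) = 1/(274/3 + (1/6)*(-14)**2) = 1/(274/3 + (1/6)*196) = 1/(274/3 + 98/3) = 1/124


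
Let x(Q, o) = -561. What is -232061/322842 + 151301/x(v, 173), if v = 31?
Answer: -16325501221/60371454 ≈ -270.42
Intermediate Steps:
-232061/322842 + 151301/x(v, 173) = -232061/322842 + 151301/(-561) = -232061*1/322842 + 151301*(-1/561) = -232061/322842 - 151301/561 = -16325501221/60371454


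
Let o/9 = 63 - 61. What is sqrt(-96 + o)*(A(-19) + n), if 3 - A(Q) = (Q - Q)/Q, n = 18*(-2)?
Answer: -33*I*sqrt(78) ≈ -291.45*I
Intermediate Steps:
o = 18 (o = 9*(63 - 61) = 9*2 = 18)
n = -36
A(Q) = 3 (A(Q) = 3 - (Q - Q)/Q = 3 - 0/Q = 3 - 1*0 = 3 + 0 = 3)
sqrt(-96 + o)*(A(-19) + n) = sqrt(-96 + 18)*(3 - 36) = sqrt(-78)*(-33) = (I*sqrt(78))*(-33) = -33*I*sqrt(78)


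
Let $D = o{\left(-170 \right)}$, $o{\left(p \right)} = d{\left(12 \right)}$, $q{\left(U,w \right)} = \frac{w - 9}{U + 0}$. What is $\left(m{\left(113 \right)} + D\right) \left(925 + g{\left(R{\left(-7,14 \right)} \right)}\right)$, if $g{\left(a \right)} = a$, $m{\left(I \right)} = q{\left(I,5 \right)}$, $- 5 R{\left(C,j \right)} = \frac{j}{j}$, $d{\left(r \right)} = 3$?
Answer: $\frac{309808}{113} \approx 2741.7$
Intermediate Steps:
$q{\left(U,w \right)} = \frac{-9 + w}{U}$
$R{\left(C,j \right)} = - \frac{1}{5}$ ($R{\left(C,j \right)} = - \frac{j \frac{1}{j}}{5} = \left(- \frac{1}{5}\right) 1 = - \frac{1}{5}$)
$m{\left(I \right)} = - \frac{4}{I}$ ($m{\left(I \right)} = \frac{-9 + 5}{I} = \frac{1}{I} \left(-4\right) = - \frac{4}{I}$)
$o{\left(p \right)} = 3$
$D = 3$
$\left(m{\left(113 \right)} + D\right) \left(925 + g{\left(R{\left(-7,14 \right)} \right)}\right) = \left(- \frac{4}{113} + 3\right) \left(925 - \frac{1}{5}\right) = \left(\left(-4\right) \frac{1}{113} + 3\right) \frac{4624}{5} = \left(- \frac{4}{113} + 3\right) \frac{4624}{5} = \frac{335}{113} \cdot \frac{4624}{5} = \frac{309808}{113}$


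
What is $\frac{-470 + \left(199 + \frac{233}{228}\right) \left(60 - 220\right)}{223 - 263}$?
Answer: $\frac{185099}{228} \approx 811.84$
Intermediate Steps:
$\frac{-470 + \left(199 + \frac{233}{228}\right) \left(60 - 220\right)}{223 - 263} = \frac{-470 + \left(199 + 233 \cdot \frac{1}{228}\right) \left(-160\right)}{-40} = \left(-470 + \left(199 + \frac{233}{228}\right) \left(-160\right)\right) \left(- \frac{1}{40}\right) = \left(-470 + \frac{45605}{228} \left(-160\right)\right) \left(- \frac{1}{40}\right) = \left(-470 - \frac{1824200}{57}\right) \left(- \frac{1}{40}\right) = \left(- \frac{1850990}{57}\right) \left(- \frac{1}{40}\right) = \frac{185099}{228}$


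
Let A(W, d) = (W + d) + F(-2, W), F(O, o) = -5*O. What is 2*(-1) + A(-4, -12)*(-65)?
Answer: 388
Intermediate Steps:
A(W, d) = 10 + W + d (A(W, d) = (W + d) - 5*(-2) = (W + d) + 10 = 10 + W + d)
2*(-1) + A(-4, -12)*(-65) = 2*(-1) + (10 - 4 - 12)*(-65) = -2 - 6*(-65) = -2 + 390 = 388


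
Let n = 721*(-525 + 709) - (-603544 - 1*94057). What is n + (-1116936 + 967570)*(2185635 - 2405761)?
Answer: 32880170381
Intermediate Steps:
n = 830265 (n = 721*184 - (-603544 - 94057) = 132664 - 1*(-697601) = 132664 + 697601 = 830265)
n + (-1116936 + 967570)*(2185635 - 2405761) = 830265 + (-1116936 + 967570)*(2185635 - 2405761) = 830265 - 149366*(-220126) = 830265 + 32879340116 = 32880170381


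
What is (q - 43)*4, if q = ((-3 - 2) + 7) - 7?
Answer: -192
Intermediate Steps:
q = -5 (q = (-5 + 7) - 7 = 2 - 7 = -5)
(q - 43)*4 = (-5 - 43)*4 = -48*4 = -192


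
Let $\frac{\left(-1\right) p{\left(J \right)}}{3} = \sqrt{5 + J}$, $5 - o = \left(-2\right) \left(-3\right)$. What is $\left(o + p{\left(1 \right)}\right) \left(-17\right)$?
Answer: $17 + 51 \sqrt{6} \approx 141.92$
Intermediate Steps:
$o = -1$ ($o = 5 - \left(-2\right) \left(-3\right) = 5 - 6 = -1$)
$p{\left(J \right)} = - 3 \sqrt{5 + J}$
$\left(o + p{\left(1 \right)}\right) \left(-17\right) = \left(-1 - 3 \sqrt{5 + 1}\right) \left(-17\right) = \left(-1 - 3 \sqrt{6}\right) \left(-17\right) = 17 + 51 \sqrt{6}$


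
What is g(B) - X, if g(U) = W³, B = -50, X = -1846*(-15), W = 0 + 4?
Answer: -27626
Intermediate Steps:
W = 4
X = 27690
g(U) = 64 (g(U) = 4³ = 64)
g(B) - X = 64 - 1*27690 = 64 - 27690 = -27626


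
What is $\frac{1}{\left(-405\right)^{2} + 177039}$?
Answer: $\frac{1}{341064} \approx 2.932 \cdot 10^{-6}$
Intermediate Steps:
$\frac{1}{\left(-405\right)^{2} + 177039} = \frac{1}{164025 + 177039} = \frac{1}{341064}$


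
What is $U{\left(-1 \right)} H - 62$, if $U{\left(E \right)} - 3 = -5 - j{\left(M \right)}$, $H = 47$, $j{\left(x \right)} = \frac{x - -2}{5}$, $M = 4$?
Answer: $- \frac{1062}{5} \approx -212.4$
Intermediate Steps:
$j{\left(x \right)} = \frac{2}{5} + \frac{x}{5}$ ($j{\left(x \right)} = \left(x + 2\right) \frac{1}{5} = \left(2 + x\right) \frac{1}{5} = \frac{2}{5} + \frac{x}{5}$)
$U{\left(E \right)} = - \frac{16}{5}$ ($U{\left(E \right)} = 3 - \left(\frac{27}{5} + \frac{4}{5}\right) = 3 - \frac{31}{5} = - \frac{16}{5}$)
$U{\left(-1 \right)} H - 62 = \left(- \frac{16}{5}\right) 47 - 62 = - \frac{752}{5} - 62 = - \frac{1062}{5}$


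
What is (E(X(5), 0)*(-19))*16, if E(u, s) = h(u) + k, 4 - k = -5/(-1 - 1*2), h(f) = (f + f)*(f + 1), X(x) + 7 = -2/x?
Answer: -2212816/75 ≈ -29504.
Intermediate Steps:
X(x) = -7 - 2/x
h(f) = 2*f*(1 + f) (h(f) = (2*f)*(1 + f) = 2*f*(1 + f))
k = 7/3 (k = 4 - (-5)/(-1 - 1*2) = 4 - (-5)/(-1 - 2) = 4 - (-5)/(-3) = 4 - (-5)*(-1)/3 = 4 - 1*5/3 = 4 - 5/3 = 7/3 ≈ 2.3333)
E(u, s) = 7/3 + 2*u*(1 + u) (E(u, s) = 2*u*(1 + u) + 7/3 = 7/3 + 2*u*(1 + u))
(E(X(5), 0)*(-19))*16 = ((7/3 + 2*(-7 - 2/5)*(1 + (-7 - 2/5)))*(-19))*16 = ((7/3 + 2*(-7 - 2*⅕)*(1 + (-7 - 2*⅕)))*(-19))*16 = ((7/3 + 2*(-7 - ⅖)*(1 + (-7 - ⅖)))*(-19))*16 = ((7/3 + 2*(-37/5)*(1 - 37/5))*(-19))*16 = ((7/3 + 2*(-37/5)*(-32/5))*(-19))*16 = ((7/3 + 2368/25)*(-19))*16 = ((7279/75)*(-19))*16 = -138301/75*16 = -2212816/75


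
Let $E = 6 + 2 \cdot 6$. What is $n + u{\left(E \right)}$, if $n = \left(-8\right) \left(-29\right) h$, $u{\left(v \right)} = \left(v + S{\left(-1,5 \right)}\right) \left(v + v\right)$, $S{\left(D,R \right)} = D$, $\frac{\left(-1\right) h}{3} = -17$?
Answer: $12444$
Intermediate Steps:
$h = 51$ ($h = \left(-3\right) \left(-17\right) = 51$)
$E = 18$ ($E = 6 + 12 = 18$)
$u{\left(v \right)} = 2 v \left(-1 + v\right)$ ($u{\left(v \right)} = \left(v - 1\right) \left(v + v\right) = \left(-1 + v\right) 2 v = 2 v \left(-1 + v\right)$)
$n = 11832$ ($n = \left(-8\right) \left(-29\right) 51 = 232 \cdot 51 = 11832$)
$n + u{\left(E \right)} = 11832 + 2 \cdot 18 \left(-1 + 18\right) = 11832 + 2 \cdot 18 \cdot 17 = 11832 + 612 = 12444$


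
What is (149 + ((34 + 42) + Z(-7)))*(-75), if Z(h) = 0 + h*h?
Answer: -20550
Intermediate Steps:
Z(h) = h**2 (Z(h) = 0 + h**2 = h**2)
(149 + ((34 + 42) + Z(-7)))*(-75) = (149 + ((34 + 42) + (-7)**2))*(-75) = (149 + (76 + 49))*(-75) = (149 + 125)*(-75) = 274*(-75) = -20550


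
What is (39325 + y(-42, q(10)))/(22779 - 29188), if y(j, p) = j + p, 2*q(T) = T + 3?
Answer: -78579/12818 ≈ -6.1304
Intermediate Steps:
q(T) = 3/2 + T/2 (q(T) = (T + 3)/2 = (3 + T)/2 = 3/2 + T/2)
(39325 + y(-42, q(10)))/(22779 - 29188) = (39325 + (-42 + (3/2 + (½)*10)))/(22779 - 29188) = (39325 + (-42 + (3/2 + 5)))/(-6409) = (39325 + (-42 + 13/2))*(-1/6409) = (39325 - 71/2)*(-1/6409) = (78579/2)*(-1/6409) = -78579/12818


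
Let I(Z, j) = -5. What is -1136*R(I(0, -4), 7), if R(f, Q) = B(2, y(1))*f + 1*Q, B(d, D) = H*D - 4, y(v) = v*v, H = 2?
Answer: -19312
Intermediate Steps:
y(v) = v²
B(d, D) = -4 + 2*D (B(d, D) = 2*D - 4 = -4 + 2*D)
R(f, Q) = Q - 2*f (R(f, Q) = (-4 + 2*1²)*f + 1*Q = (-4 + 2*1)*f + Q = (-4 + 2)*f + Q = -2*f + Q = Q - 2*f)
-1136*R(I(0, -4), 7) = -1136*(7 - 2*(-5)) = -1136*(7 + 10) = -1136*17 = -19312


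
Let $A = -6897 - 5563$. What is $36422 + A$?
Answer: $23962$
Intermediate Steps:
$A = -12460$
$36422 + A = 36422 - 12460 = 23962$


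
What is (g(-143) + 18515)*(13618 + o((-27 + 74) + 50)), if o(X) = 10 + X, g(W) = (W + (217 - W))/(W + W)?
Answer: 72674876925/286 ≈ 2.5411e+8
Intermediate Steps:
g(W) = 217/(2*W) (g(W) = 217/((2*W)) = 217*(1/(2*W)) = 217/(2*W))
(g(-143) + 18515)*(13618 + o((-27 + 74) + 50)) = ((217/2)/(-143) + 18515)*(13618 + (10 + ((-27 + 74) + 50))) = ((217/2)*(-1/143) + 18515)*(13618 + (10 + (47 + 50))) = (-217/286 + 18515)*(13618 + (10 + 97)) = 5295073*(13618 + 107)/286 = (5295073/286)*13725 = 72674876925/286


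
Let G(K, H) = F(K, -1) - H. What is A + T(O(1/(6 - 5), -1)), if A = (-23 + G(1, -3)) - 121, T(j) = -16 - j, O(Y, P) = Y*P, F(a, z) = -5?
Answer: -161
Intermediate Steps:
G(K, H) = -5 - H
O(Y, P) = P*Y
A = -146 (A = (-23 + (-5 - 1*(-3))) - 121 = (-23 + (-5 + 3)) - 121 = (-23 - 2) - 121 = -25 - 121 = -146)
A + T(O(1/(6 - 5), -1)) = -146 + (-16 - (-1)/(6 - 5)) = -146 + (-16 - (-1)/1) = -146 + (-16 - (-1)) = -146 + (-16 - 1*(-1)) = -146 + (-16 + 1) = -146 - 15 = -161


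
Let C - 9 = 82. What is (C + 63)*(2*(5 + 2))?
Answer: 2156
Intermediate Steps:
C = 91 (C = 9 + 82 = 91)
(C + 63)*(2*(5 + 2)) = (91 + 63)*(2*(5 + 2)) = 154*(2*7) = 154*14 = 2156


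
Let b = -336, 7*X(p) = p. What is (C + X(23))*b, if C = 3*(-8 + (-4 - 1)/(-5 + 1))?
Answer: 5700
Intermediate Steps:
X(p) = p/7
C = -81/4 (C = 3*(-8 - 5/(-4)) = 3*(-8 - 5*(-1/4)) = 3*(-8 + 5/4) = 3*(-27/4) = -81/4 ≈ -20.250)
(C + X(23))*b = (-81/4 + (1/7)*23)*(-336) = (-81/4 + 23/7)*(-336) = -475/28*(-336) = 5700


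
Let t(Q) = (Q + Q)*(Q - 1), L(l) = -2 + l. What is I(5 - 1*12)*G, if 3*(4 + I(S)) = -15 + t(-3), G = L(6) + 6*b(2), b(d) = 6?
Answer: -40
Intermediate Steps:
t(Q) = 2*Q*(-1 + Q) (t(Q) = (2*Q)*(-1 + Q) = 2*Q*(-1 + Q))
G = 40 (G = (-2 + 6) + 6*6 = 4 + 36 = 40)
I(S) = -1 (I(S) = -4 + (-15 + 2*(-3)*(-1 - 3))/3 = -4 + (-15 + 2*(-3)*(-4))/3 = -4 + (-15 + 24)/3 = -4 + (1/3)*9 = -4 + 3 = -1)
I(5 - 1*12)*G = -1*40 = -40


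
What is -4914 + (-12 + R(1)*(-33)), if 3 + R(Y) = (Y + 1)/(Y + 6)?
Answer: -33855/7 ≈ -4836.4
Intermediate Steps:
R(Y) = -3 + (1 + Y)/(6 + Y) (R(Y) = -3 + (Y + 1)/(Y + 6) = -3 + (1 + Y)/(6 + Y))
-4914 + (-12 + R(1)*(-33)) = -4914 + (-12 + ((-17 - 2*1)/(6 + 1))*(-33)) = -4914 + (-12 + ((-17 - 2)/7)*(-33)) = -4914 + (-12 + ((⅐)*(-19))*(-33)) = -4914 + (-12 - 19/7*(-33)) = -4914 + (-12 + 627/7) = -4914 + 543/7 = -33855/7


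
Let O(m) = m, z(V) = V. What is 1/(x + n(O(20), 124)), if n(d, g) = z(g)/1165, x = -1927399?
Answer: -1165/2245419711 ≈ -5.1883e-7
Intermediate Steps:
n(d, g) = g/1165
1/(x + n(O(20), 124)) = 1/(-1927399 + (1/1165)*124) = 1/(-1927399 + 124/1165) = 1/(-2245419711/1165) = -1165/2245419711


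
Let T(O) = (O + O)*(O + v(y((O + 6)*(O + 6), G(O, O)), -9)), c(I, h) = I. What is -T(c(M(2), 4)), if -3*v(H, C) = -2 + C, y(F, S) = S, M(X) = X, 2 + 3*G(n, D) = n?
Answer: -68/3 ≈ -22.667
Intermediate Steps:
G(n, D) = -⅔ + n/3
v(H, C) = ⅔ - C/3 (v(H, C) = -(-2 + C)/3 = ⅔ - C/3)
T(O) = 2*O*(11/3 + O) (T(O) = (O + O)*(O + (⅔ - ⅓*(-9))) = (2*O)*(O + (⅔ + 3)) = (2*O)*(O + 11/3) = (2*O)*(11/3 + O) = 2*O*(11/3 + O))
-T(c(M(2), 4)) = -2*2*(11 + 3*2)/3 = -2*2*(11 + 6)/3 = -2*2*17/3 = -1*68/3 = -68/3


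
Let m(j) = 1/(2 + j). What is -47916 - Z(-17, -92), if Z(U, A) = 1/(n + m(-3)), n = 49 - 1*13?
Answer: -1677061/35 ≈ -47916.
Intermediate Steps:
n = 36 (n = 49 - 13 = 36)
Z(U, A) = 1/35 (Z(U, A) = 1/(36 + 1/(2 - 3)) = 1/(36 + 1/(-1)) = 1/(36 - 1) = 1/35)
-47916 - Z(-17, -92) = -47916 - 1*1/35 = -47916 - 1/35 = -1677061/35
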